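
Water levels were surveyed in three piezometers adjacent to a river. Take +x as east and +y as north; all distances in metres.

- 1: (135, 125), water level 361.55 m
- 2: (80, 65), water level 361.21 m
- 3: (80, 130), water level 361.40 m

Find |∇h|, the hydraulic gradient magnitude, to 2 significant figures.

0.0042

Differences from 1: to 2 (Δx, Δy, Δh) = (-55, -60, -0.34); to 3 = (-55, 5, -0.15).
Solve a·Δx + b·Δy = Δh: det = (-55)·5 − (-55)·(-60) = -3575.
∂h/∂x = [(-0.34)·5 − (-0.15)·(-60)] / -3575 = +0.002993
∂h/∂y = [(-55)·(-0.15) − (-55)·(-0.34)] / -3575 = +0.002923
|∇h| = √(0.002993² + 0.002923²) = 0.004184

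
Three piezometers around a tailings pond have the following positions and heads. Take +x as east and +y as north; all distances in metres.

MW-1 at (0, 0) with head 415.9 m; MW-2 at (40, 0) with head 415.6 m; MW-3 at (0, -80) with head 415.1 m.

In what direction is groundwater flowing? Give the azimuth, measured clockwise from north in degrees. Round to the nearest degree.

143°

∂h/∂x = (415.6 − 415.9) / (40 − 0) = -0.007500
∂h/∂y = (415.1 − 415.9) / (-80 − 0) = +0.010000
Flow direction (−∇h) has components (+0.007500 E, -0.010000 N).
Azimuth = atan2(E, N) = atan2(+0.007500, -0.010000) = 143.1° ≈ 143°.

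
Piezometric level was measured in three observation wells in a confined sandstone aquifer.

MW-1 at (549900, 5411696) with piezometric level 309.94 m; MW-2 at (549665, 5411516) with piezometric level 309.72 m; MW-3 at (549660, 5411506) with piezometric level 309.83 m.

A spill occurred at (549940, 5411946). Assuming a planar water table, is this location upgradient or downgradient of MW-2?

Three-point gradient (reference MW-1): Δ to MW-2 = (-235, -180, -0.22), Δ to MW-3 = (-240, -190, -0.11).
∂h/∂x = +0.01517, ∂h/∂y = -0.01859 (det = 1450).
Head at (549940, 5411946) = 309.94 + (+0.01517)·(40) + (-0.01859)·(250) = 305.90 m.
That is lower than the 309.72 m at MW-2, so the point is downgradient.

downgradient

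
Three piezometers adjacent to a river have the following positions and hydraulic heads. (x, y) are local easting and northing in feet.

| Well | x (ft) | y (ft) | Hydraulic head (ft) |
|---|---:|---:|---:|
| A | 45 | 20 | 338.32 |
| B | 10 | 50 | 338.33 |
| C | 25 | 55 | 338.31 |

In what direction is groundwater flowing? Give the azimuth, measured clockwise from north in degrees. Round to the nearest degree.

Three-point gradient (reference A): Δ to B = (-35, 30, +0.01), Δ to C = (-20, 35, -0.01).
∂h/∂x = -0.001040, ∂h/∂y = -0.0008800 (det = -625).
Flow direction (−∇h) has components (+0.001040 E, +0.0008800 N).
Azimuth = atan2(E, N) = atan2(+0.001040, +0.0008800) = 49.8° ≈ 050°.

050°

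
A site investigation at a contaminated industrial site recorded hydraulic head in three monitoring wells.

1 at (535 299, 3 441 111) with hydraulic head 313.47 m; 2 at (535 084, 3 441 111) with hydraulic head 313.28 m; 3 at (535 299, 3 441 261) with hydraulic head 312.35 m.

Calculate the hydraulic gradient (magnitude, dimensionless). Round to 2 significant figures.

∂h/∂x = (313.28 − 313.47) / (535084 − 535299) = +0.0008837
∂h/∂y = (312.35 − 313.47) / (3441261 − 3441111) = -0.007467
|∇h| = √(0.0008837² + -0.007467²) = 0.007519

0.0075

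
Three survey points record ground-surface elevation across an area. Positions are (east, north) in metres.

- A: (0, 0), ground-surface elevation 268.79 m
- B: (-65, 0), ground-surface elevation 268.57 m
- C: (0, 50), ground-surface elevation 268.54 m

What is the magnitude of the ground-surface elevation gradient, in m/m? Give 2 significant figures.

∂z/∂x = (268.57 − 268.79) / (-65 − 0) = +0.003385
∂z/∂y = (268.54 − 268.79) / (50 − 0) = -0.005000
|∇f| = √(0.003385² + -0.005000²) = 0.006038 m/m

0.0060 m/m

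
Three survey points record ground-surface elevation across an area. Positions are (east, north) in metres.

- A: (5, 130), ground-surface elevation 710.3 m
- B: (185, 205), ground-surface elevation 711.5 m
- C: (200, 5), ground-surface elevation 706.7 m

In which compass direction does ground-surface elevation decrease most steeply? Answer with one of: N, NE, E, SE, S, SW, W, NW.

Differences from A: to B (Δx, Δy, Δh) = (180, 75, +1.2); to C = (195, -125, -3.6).
Solve a·Δx + b·Δy = Δz: det = 180·(-125) − 195·75 = -37125.
∂z/∂x = [(+1.2)·(-125) − (-3.6)·75] / -37125 = -0.003232
∂z/∂y = [180·(-3.6) − 195·(+1.2)] / -37125 = +0.02376
Steepest decrease is along −∇f = (+0.003232 E, -0.02376 N) → south.

S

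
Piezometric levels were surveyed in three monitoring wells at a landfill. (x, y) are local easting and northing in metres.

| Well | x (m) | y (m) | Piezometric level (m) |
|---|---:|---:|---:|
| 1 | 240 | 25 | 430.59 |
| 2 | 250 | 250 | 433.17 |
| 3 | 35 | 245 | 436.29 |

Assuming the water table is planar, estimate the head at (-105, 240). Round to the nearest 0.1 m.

438.3 m

With h = a·x + b·y + c and 1 as origin, the differences give:
  10·a + 225·b = +2.58
  (-205)·a + 220·b = +5.70
Eliminate b (×220 and ×225, subtract): 48325·a = -714.900 → a = ∂h/∂x = -0.01479
Back-substitute: b = ∂h/∂y = +0.01212.
h(-105, 240) = 430.59 + (-0.01479)·(-345) + (+0.01212)·(215) = 430.59 +5.104 +2.607 = 438.300 m.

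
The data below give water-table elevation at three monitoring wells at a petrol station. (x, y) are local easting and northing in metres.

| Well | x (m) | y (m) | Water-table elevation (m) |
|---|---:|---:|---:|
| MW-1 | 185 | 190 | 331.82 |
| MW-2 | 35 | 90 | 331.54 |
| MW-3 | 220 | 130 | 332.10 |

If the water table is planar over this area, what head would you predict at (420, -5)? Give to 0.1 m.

333.2 m

With h = a·x + b·y + c and MW-1 as origin, the differences give:
  (-150)·a + (-100)·b = -0.28
  35·a + (-60)·b = +0.28
Eliminate b (×(-60) and ×(-100), subtract): 12500·a = 44.800 → a = ∂h/∂x = +0.003584
Back-substitute: b = ∂h/∂y = -0.002576.
h(420, -5) = 331.82 + (+0.003584)·(235) + (-0.002576)·(-195) = 331.82 +0.842 +0.502 = 333.165 m.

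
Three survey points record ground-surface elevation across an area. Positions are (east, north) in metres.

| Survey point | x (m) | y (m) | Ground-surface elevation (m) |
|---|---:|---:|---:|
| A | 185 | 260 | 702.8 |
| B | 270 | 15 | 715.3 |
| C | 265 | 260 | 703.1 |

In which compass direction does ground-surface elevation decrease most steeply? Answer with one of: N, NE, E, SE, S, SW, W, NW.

N

With z = a·x + b·y + c and A as origin, the differences give:
  85·a + (-245)·b = +12.5
  80·a + 0·b = +0.3
Eliminate b (×0 and ×(-245), subtract): 19600·a = 73.50 → a = ∂z/∂x = +0.003750
Back-substitute: b = ∂z/∂y = -0.04972.
Steepest decrease is along −∇f = (-0.003750 E, +0.04972 N) → north.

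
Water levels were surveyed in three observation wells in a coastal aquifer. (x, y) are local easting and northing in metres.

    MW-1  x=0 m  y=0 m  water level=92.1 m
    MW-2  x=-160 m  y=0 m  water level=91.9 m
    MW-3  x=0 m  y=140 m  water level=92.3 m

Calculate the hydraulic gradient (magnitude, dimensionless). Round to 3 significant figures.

0.00190

∂h/∂x = (91.9 − 92.1) / (-160 − 0) = +0.001250
∂h/∂y = (92.3 − 92.1) / (140 − 0) = +0.001429
|∇h| = √(0.001250² + 0.001429²) = 0.001899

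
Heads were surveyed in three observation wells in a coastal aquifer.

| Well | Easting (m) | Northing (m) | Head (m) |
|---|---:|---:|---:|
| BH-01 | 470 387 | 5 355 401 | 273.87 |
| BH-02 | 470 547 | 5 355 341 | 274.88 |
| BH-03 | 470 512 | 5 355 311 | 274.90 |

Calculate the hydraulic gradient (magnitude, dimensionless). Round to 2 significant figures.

With h = a·x + b·y + c and BH-01 as origin, the differences give:
  160·a + (-60)·b = +1.01
  125·a + (-90)·b = +1.03
Eliminate b (×(-90) and ×(-60), subtract): -6900·a = -29.100 → a = ∂h/∂x = +0.004217
Back-substitute: b = ∂h/∂y = -0.005587.
|∇h| = √(0.004217² + -0.005587²) = 0.007

0.0070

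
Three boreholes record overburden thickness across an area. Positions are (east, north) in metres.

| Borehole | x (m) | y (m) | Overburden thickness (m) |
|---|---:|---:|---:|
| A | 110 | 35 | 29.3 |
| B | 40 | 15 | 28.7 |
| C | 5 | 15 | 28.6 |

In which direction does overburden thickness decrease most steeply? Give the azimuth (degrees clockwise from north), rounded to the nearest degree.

188°

Taking A as reference: B−A = (-70, -20, -0.6); C−A = (-105, -20, -0.7).
Determinant of the coordinate differences = (-70)·(-20) − (-105)·(-20) = -700.
∂d/∂x = [(-0.6)·(-20) − (-0.7)·(-20)] / -700 = +0.002857
∂d/∂y = [(-70)·(-0.7) − (-105)·(-0.6)] / -700 = +0.02000
Steepest decrease is along −∇f: components (-0.002857 E, -0.02000 N).
Azimuth = atan2(-0.002857, -0.02000) = 188.1° ≈ 188°.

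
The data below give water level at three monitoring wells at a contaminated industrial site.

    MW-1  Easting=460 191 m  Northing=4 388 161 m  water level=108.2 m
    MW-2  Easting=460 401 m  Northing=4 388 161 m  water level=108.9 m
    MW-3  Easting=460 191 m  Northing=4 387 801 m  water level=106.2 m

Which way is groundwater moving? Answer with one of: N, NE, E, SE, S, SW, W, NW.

∂h/∂x = (108.9 − 108.2) / (460401 − 460191) = +0.003333
∂h/∂y = (106.2 − 108.2) / (4387801 − 4388161) = +0.005556
Flow = −∇h = (-0.003333 east, -0.005556 north), which points southwest.

SW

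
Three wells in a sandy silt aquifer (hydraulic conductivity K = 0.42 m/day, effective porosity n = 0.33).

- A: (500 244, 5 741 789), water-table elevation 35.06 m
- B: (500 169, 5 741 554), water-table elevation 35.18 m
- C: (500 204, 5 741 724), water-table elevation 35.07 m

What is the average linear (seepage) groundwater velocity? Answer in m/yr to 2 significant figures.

Taking A as reference: B−A = (-75, -235, +0.12); C−A = (-40, -65, +0.01).
Determinant of the coordinate differences = (-75)·(-65) − (-40)·(-235) = -4525.
∂h/∂x = [(+0.12)·(-65) − (+0.01)·(-235)] / -4525 = +0.001204
∂h/∂y = [(-75)·(+0.01) − (-40)·(+0.12)] / -4525 = -0.0008950
|∇h| = √(0.001204² + -0.0008950²) = 0.0015
Seepage velocity v = K·i/n = 0.42 × 0.0015 / 0.33 = 0.001909 m/day = 0.6973 m/yr.

0.70 m/yr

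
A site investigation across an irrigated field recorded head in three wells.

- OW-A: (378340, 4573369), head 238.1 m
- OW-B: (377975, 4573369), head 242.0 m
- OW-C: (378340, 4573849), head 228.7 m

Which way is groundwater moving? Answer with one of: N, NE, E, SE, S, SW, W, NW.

NE

∂h/∂x = (242.0 − 238.1) / (377975 − 378340) = -0.01068
∂h/∂y = (228.7 − 238.1) / (4573849 − 4573369) = -0.01958
Flow = −∇h = (+0.01068 east, +0.01958 north), which points northeast.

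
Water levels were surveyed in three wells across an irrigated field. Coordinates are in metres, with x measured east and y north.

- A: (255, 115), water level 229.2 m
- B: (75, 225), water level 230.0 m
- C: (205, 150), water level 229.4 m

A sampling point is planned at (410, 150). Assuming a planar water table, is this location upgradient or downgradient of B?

With h = a·x + b·y + c and A as origin, the differences give:
  (-180)·a + 110·b = +0.8
  (-50)·a + 35·b = +0.2
Eliminate b (×35 and ×110, subtract): -800·a = 6.00 → a = ∂h/∂x = -0.007500
Back-substitute: b = ∂h/∂y = -0.005000.
Head at (410, 150) = 229.2 + (-0.007500)·(155) + (-0.005000)·(35) = 227.86 m.
That is lower than the 230.0 m at B, so the point is downgradient.

downgradient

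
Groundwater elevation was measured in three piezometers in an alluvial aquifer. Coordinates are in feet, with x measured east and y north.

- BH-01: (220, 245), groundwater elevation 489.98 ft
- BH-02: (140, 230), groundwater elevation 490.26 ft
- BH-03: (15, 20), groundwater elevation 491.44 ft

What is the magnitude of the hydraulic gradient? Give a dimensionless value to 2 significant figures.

With h = a·x + b·y + c and BH-01 as origin, the differences give:
  (-80)·a + (-15)·b = +0.28
  (-205)·a + (-225)·b = +1.46
Eliminate b (×(-225) and ×(-15), subtract): 14925·a = -41.100 → a = ∂h/∂x = -0.002754
Back-substitute: b = ∂h/∂y = -0.003980.
|∇h| = √(-0.002754² + -0.003980²) = 0.00484

0.0048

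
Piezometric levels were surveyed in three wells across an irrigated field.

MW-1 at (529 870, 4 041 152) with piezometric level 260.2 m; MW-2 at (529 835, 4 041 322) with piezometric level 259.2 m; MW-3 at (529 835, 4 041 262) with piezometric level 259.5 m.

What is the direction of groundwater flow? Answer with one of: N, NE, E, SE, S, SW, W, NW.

Three-point gradient (reference MW-1): Δ to MW-2 = (-35, 170, -1.0), Δ to MW-3 = (-35, 110, -0.7).
∂h/∂x = +0.004286, ∂h/∂y = -0.005000 (det = 2100).
Flow = −∇h = (-0.004286 east, +0.005000 north), which points northwest.

NW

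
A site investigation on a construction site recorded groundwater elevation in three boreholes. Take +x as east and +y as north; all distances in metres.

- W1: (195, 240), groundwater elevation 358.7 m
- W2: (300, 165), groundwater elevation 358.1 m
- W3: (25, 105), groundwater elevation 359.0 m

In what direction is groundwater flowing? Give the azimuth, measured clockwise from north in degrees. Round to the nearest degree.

124°

Taking W1 as reference: W2−W1 = (105, -75, -0.6); W3−W1 = (-170, -135, +0.3).
Determinant of the coordinate differences = 105·(-135) − (-170)·(-75) = -26925.
∂h/∂x = [(-0.6)·(-135) − (+0.3)·(-75)] / -26925 = -0.003844
∂h/∂y = [105·(+0.3) − (-170)·(-0.6)] / -26925 = +0.002618
Flow direction (−∇h) has components (+0.003844 E, -0.002618 N).
Azimuth = atan2(E, N) = atan2(+0.003844, -0.002618) = 124.3° ≈ 124°.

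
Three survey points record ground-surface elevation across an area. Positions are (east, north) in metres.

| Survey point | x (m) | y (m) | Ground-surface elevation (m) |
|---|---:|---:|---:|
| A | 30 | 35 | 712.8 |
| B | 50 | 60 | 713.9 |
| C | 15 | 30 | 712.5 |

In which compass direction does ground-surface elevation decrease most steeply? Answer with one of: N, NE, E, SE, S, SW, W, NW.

S

Differences from A: to B (Δx, Δy, Δh) = (20, 25, +1.1); to C = (-15, -5, -0.3).
Determinant of the coordinate differences = 20·(-5) − (-15)·25 = 275.
∂z/∂x = [(+1.1)·(-5) − (-0.3)·25] / 275 = +0.007273
∂z/∂y = [20·(-0.3) − (-15)·(+1.1)] / 275 = +0.03818
Steepest decrease is along −∇f = (-0.007273 E, -0.03818 N) → south.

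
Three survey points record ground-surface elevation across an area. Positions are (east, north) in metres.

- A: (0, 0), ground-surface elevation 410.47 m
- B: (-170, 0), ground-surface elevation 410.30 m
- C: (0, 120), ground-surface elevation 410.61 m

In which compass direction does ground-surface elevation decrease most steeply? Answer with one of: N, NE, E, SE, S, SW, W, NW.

SW

∂z/∂x = (410.30 − 410.47) / (-170 − 0) = +0.001000
∂z/∂y = (410.61 − 410.47) / (120 − 0) = +0.001167
Steepest decrease is along −∇f = (-0.001000 E, -0.001167 N) → southwest.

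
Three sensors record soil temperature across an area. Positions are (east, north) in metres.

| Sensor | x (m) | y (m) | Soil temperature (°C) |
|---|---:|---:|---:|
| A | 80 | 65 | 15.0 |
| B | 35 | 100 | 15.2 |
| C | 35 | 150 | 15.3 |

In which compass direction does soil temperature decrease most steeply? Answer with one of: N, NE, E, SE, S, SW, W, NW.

SE

Taking A as reference: B−A = (-45, 35, +0.2); C−A = (-45, 85, +0.3).
Determinant of the coordinate differences = (-45)·85 − (-45)·35 = -2250.
∂T/∂x = [(+0.2)·85 − (+0.3)·35] / -2250 = -0.002889
∂T/∂y = [(-45)·(+0.3) − (-45)·(+0.2)] / -2250 = +0.002000
Steepest decrease is along −∇f = (+0.002889 E, -0.002000 N) → southeast.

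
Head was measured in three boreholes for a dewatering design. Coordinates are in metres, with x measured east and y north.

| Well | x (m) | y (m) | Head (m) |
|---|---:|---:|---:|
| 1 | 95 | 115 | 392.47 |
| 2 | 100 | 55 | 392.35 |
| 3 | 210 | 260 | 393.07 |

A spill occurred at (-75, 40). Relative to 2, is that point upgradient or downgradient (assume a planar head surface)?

downgradient

Taking 1 as reference: 2−1 = (5, -60, -0.12); 3−1 = (115, 145, +0.60).
Solve a·Δx + b·Δy = Δh: det = 5·145 − 115·(-60) = 7625.
∂h/∂x = [(-0.12)·145 − (+0.60)·(-60)] / 7625 = +0.002439
∂h/∂y = [5·(+0.60) − 115·(-0.12)] / 7625 = +0.002203
Head at (-75, 40) = 392.47 + (+0.002439)·(-170) + (+0.002203)·(-75) = 391.89 m.
That is lower than the 392.35 m at 2, so the point is downgradient.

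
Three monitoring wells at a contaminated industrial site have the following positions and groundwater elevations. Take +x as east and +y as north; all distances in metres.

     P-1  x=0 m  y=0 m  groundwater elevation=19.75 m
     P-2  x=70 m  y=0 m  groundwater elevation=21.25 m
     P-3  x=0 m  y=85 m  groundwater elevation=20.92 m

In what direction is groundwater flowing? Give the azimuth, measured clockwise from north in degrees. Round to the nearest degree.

∂h/∂x = (21.25 − 19.75) / (70 − 0) = +0.02143
∂h/∂y = (20.92 − 19.75) / (85 − 0) = +0.01376
Flow direction (−∇h) has components (-0.02143 E, -0.01376 N).
Azimuth = atan2(E, N) = atan2(-0.02143, -0.01376) = 237.3° ≈ 237°.

237°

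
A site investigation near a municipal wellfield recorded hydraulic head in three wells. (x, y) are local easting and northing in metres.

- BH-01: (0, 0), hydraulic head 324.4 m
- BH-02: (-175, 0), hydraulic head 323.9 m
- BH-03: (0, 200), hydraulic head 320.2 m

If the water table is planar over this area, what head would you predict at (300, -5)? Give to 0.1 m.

∂h/∂x = (323.9 − 324.4) / (-175 − 0) = +0.002857
∂h/∂y = (320.2 − 324.4) / (200 − 0) = -0.02100
h(300, -5) = 324.4 + (+0.002857)·(300) + (-0.02100)·(-5) = 324.4 +0.857 +0.105 = 325.362 m.

325.4 m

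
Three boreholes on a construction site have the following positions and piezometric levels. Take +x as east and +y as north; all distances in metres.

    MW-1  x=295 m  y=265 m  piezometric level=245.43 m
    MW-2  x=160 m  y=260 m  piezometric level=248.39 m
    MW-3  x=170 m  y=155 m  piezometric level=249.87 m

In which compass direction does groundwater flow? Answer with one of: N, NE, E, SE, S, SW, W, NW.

NE

With h = a·x + b·y + c and MW-1 as origin, the differences give:
  (-135)·a + (-5)·b = +2.96
  (-125)·a + (-110)·b = +4.44
Eliminate b (×(-110) and ×(-5), subtract): 14225·a = -303.400 → a = ∂h/∂x = -0.02133
Back-substitute: b = ∂h/∂y = -0.01613.
Flow = −∇h = (+0.02133 east, +0.01613 north), which points northeast.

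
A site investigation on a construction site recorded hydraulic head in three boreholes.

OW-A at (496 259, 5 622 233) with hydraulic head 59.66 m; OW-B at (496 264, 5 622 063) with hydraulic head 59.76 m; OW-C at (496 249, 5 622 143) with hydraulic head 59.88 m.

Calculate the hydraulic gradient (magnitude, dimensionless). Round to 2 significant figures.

0.013

Taking OW-A as reference: OW-B−OW-A = (5, -170, +0.10); OW-C−OW-A = (-10, -90, +0.22).
Solve a·Δx + b·Δy = Δh: det = 5·(-90) − (-10)·(-170) = -2150.
∂h/∂x = [(+0.10)·(-90) − (+0.22)·(-170)] / -2150 = -0.01321
∂h/∂y = [5·(+0.22) − (-10)·(+0.10)] / -2150 = -0.0009767
|∇h| = √(-0.01321² + -0.0009767²) = 0.01325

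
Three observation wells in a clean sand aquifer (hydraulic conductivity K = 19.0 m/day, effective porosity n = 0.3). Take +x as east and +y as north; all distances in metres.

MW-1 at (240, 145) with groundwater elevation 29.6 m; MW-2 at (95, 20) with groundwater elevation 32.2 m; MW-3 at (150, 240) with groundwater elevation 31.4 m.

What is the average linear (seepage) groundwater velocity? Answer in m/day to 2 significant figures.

Taking MW-1 as reference: MW-2−MW-1 = (-145, -125, +2.6); MW-3−MW-1 = (-90, 95, +1.8).
Solve a·Δx + b·Δy = Δh: det = (-145)·95 − (-90)·(-125) = -25025.
∂h/∂x = [(+2.6)·95 − (+1.8)·(-125)] / -25025 = -0.01886
∂h/∂y = [(-145)·(+1.8) − (-90)·(+2.6)] / -25025 = +0.001079
|∇h| = √(-0.01886² + 0.001079²) = 0.01889
Seepage velocity v = K·i/n = 19.0 × 0.01889 / 0.3 = 1.196 m/day.

1.2 m/day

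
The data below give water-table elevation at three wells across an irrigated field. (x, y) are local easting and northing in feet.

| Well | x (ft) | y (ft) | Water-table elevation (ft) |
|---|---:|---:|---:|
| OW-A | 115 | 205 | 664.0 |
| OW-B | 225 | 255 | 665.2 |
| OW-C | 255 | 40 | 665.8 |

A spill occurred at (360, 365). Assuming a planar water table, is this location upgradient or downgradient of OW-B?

upgradient

With h = a·x + b·y + c and OW-A as origin, the differences give:
  110·a + 50·b = +1.2
  140·a + (-165)·b = +1.8
Eliminate b (×(-165) and ×50, subtract): -25150·a = -288.00 → a = ∂h/∂x = +0.01145
Back-substitute: b = ∂h/∂y = -0.001193.
Head at (360, 365) = 664.0 + (+0.01145)·(245) + (-0.001193)·(160) = 666.61 ft.
That is higher than the 665.2 ft at OW-B, so the point is upgradient.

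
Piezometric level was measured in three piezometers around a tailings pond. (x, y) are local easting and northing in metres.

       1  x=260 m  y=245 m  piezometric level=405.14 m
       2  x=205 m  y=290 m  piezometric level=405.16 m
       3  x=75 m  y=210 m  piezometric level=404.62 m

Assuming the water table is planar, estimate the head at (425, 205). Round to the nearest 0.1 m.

405.4 m

Three-point gradient (reference 1): Δ to 2 = (-55, 45, +0.02), Δ to 3 = (-185, -35, -0.52).
∂h/∂x = +0.002215, ∂h/∂y = +0.003151 (det = 10250).
h(425, 205) = 405.14 + (+0.002215)·(165) + (+0.003151)·(-40) = 405.14 +0.365 -0.126 = 405.379 m.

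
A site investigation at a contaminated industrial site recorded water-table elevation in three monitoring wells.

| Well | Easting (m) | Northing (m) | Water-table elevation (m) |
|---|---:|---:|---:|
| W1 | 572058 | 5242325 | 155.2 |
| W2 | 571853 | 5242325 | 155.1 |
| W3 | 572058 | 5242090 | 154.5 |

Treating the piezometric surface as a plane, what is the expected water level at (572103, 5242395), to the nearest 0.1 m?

∂h/∂x = (155.1 − 155.2) / (571853 − 572058) = +0.0004878
∂h/∂y = (154.5 − 155.2) / (5242090 − 5242325) = +0.002979
h(572103, 5242395) = 155.2 + (+0.0004878)·(45) + (+0.002979)·(70) = 155.2 +0.022 +0.209 = 155.430 m.

155.4 m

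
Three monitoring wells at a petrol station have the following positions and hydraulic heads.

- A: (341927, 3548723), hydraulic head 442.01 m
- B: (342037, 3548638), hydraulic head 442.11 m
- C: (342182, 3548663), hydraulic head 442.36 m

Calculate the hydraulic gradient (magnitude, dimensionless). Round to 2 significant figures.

Taking A as reference: B−A = (110, -85, +0.10); C−A = (255, -60, +0.35).
Solve a·Δx + b·Δy = Δh: det = 110·(-60) − 255·(-85) = 15075.
∂h/∂x = [(+0.10)·(-60) − (+0.35)·(-85)] / 15075 = +0.001575
∂h/∂y = [110·(+0.35) − 255·(+0.10)] / 15075 = +0.0008624
|∇h| = √(0.001575² + 0.0008624²) = 0.001796

0.0018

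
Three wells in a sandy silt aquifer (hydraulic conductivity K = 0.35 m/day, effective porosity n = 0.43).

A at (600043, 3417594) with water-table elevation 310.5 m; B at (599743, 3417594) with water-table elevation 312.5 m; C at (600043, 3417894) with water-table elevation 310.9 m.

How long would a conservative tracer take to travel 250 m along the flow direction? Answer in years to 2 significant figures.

∂h/∂x = (312.5 − 310.5) / (599743 − 600043) = -0.006667
∂h/∂y = (310.9 − 310.5) / (3417894 − 3417594) = +0.001333
|∇h| = √(-0.006667² + 0.001333²) = 0.006799
Seepage velocity v = K·i/n = 0.35 × 0.006799 / 0.43 = 0.005534 m/day.
t = 250 / 0.005534 = 4.518e+04 days = 124 years.

120 years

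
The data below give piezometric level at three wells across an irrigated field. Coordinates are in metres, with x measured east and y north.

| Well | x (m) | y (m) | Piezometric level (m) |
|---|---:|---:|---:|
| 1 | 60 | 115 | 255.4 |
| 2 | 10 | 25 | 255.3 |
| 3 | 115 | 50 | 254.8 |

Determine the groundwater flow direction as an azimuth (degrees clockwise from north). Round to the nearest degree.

127°

Differences from 1: to 2 (Δx, Δy, Δh) = (-50, -90, -0.1); to 3 = (55, -65, -0.6).
Solve a·Δx + b·Δy = Δh: det = (-50)·(-65) − 55·(-90) = 8200.
∂h/∂x = [(-0.1)·(-65) − (-0.6)·(-90)] / 8200 = -0.005793
∂h/∂y = [(-50)·(-0.6) − 55·(-0.1)] / 8200 = +0.004329
Flow direction (−∇h) has components (+0.005793 E, -0.004329 N).
Azimuth = atan2(E, N) = atan2(+0.005793, -0.004329) = 126.8° ≈ 127°.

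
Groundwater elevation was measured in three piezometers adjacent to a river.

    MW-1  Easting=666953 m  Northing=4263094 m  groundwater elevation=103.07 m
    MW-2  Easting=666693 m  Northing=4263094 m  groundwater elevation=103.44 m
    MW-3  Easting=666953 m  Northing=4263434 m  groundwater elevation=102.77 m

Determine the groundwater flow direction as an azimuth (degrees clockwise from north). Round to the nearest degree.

058°

∂h/∂x = (103.44 − 103.07) / (666693 − 666953) = -0.001423
∂h/∂y = (102.77 − 103.07) / (4263434 − 4263094) = -0.0008824
Flow direction (−∇h) has components (+0.001423 E, +0.0008824 N).
Azimuth = atan2(E, N) = atan2(+0.001423, +0.0008824) = 58.2° ≈ 058°.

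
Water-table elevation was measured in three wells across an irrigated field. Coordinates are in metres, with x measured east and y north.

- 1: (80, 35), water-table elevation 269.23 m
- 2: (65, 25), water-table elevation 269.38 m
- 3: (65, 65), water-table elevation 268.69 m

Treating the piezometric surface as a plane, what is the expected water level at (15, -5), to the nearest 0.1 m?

269.8 m

With h = a·x + b·y + c and 1 as origin, the differences give:
  (-15)·a + (-10)·b = +0.15
  (-15)·a + 30·b = -0.54
Eliminate b (×30 and ×(-10), subtract): -600·a = -0.900 → a = ∂h/∂x = +0.001500
Back-substitute: b = ∂h/∂y = -0.01725.
h(15, -5) = 269.23 + (+0.001500)·(-65) + (-0.01725)·(-40) = 269.23 -0.098 +0.690 = 269.822 m.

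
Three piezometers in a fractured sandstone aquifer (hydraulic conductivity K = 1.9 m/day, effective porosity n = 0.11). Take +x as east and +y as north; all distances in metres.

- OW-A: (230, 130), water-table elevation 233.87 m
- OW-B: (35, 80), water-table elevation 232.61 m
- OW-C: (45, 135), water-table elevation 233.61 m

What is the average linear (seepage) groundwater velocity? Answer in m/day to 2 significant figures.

Three-point gradient (reference OW-A): Δ to OW-B = (-195, -50, -1.26), Δ to OW-C = (-185, 5, -0.26).
∂h/∂x = +0.001888, ∂h/∂y = +0.01784 (det = -10225).
|∇h| = √(0.001888² + 0.01784²) = 0.01794
Seepage velocity v = K·i/n = 1.9 × 0.01794 / 0.11 = 0.3099 m/day.

0.31 m/day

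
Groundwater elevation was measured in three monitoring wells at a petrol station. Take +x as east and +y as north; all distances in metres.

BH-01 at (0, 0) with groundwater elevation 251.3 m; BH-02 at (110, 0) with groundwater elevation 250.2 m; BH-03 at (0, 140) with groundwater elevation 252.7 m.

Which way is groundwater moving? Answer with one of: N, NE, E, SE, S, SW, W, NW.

SE

∂h/∂x = (250.2 − 251.3) / (110 − 0) = -0.01000
∂h/∂y = (252.7 − 251.3) / (140 − 0) = +0.010000
Flow = −∇h = (+0.01000 east, -0.010000 north), which points southeast.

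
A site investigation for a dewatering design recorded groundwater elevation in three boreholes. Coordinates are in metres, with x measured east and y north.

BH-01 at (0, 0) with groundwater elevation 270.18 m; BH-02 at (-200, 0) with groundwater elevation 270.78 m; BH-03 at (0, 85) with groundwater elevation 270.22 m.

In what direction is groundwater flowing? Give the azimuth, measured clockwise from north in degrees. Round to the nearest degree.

099°

∂h/∂x = (270.78 − 270.18) / (-200 − 0) = -0.003000
∂h/∂y = (270.22 − 270.18) / (85 − 0) = +0.0004706
Flow direction (−∇h) has components (+0.003000 E, -0.0004706 N).
Azimuth = atan2(E, N) = atan2(+0.003000, -0.0004706) = 98.9° ≈ 099°.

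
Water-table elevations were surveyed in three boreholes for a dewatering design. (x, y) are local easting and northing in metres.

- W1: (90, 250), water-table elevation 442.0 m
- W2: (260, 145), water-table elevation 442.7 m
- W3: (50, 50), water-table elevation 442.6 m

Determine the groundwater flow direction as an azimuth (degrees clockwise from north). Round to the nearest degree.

With h = a·x + b·y + c and W1 as origin, the differences give:
  170·a + (-105)·b = +0.7
  (-40)·a + (-200)·b = +0.6
Eliminate b (×(-200) and ×(-105), subtract): -38200·a = -77.00 → a = ∂h/∂x = +0.002016
Back-substitute: b = ∂h/∂y = -0.003403.
Flow direction (−∇h) has components (-0.002016 E, +0.003403 N).
Azimuth = atan2(E, N) = atan2(-0.002016, +0.003403) = 329.4° ≈ 329°.

329°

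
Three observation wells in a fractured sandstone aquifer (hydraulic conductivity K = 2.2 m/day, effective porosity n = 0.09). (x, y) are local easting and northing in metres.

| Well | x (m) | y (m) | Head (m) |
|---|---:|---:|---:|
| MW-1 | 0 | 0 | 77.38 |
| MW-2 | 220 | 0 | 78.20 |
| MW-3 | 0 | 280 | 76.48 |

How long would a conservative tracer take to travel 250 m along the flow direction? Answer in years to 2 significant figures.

∂h/∂x = (78.20 − 77.38) / (220 − 0) = +0.003727
∂h/∂y = (76.48 − 77.38) / (280 − 0) = -0.003214
|∇h| = √(0.003727² + -0.003214²) = 0.004921
Seepage velocity v = K·i/n = 2.2 × 0.004921 / 0.09 = 0.1203 m/day.
t = 250 / 0.1203 = 2078 days = 5.69 years.

5.7 years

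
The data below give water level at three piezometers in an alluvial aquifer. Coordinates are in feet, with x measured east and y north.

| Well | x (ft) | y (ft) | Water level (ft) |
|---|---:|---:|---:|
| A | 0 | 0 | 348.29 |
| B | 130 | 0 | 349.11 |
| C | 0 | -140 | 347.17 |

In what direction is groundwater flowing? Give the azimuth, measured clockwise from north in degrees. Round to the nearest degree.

218°

∂h/∂x = (349.11 − 348.29) / (130 − 0) = +0.006308
∂h/∂y = (347.17 − 348.29) / (-140 − 0) = +0.008000
Flow direction (−∇h) has components (-0.006308 E, -0.008000 N).
Azimuth = atan2(E, N) = atan2(-0.006308, -0.008000) = 218.3° ≈ 218°.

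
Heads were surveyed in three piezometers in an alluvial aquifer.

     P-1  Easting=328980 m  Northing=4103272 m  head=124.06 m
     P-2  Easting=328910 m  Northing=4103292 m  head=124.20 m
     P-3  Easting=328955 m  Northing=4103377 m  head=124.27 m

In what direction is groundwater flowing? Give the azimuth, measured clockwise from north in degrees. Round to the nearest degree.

137°

Taking P-1 as reference: P-2−P-1 = (-70, 20, +0.14); P-3−P-1 = (-25, 105, +0.21).
Solve a·Δx + b·Δy = Δh: det = (-70)·105 − (-25)·20 = -6850.
∂h/∂x = [(+0.14)·105 − (+0.21)·20] / -6850 = -0.001533
∂h/∂y = [(-70)·(+0.21) − (-25)·(+0.14)] / -6850 = +0.001635
Flow direction (−∇h) has components (+0.001533 E, -0.001635 N).
Azimuth = atan2(E, N) = atan2(+0.001533, -0.001635) = 136.8° ≈ 137°.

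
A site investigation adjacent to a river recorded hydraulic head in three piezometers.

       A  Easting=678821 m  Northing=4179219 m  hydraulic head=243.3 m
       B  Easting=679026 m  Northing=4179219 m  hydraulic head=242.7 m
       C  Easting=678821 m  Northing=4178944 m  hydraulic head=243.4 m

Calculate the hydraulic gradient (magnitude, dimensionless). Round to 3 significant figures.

0.00295

∂h/∂x = (242.7 − 243.3) / (679026 − 678821) = -0.002927
∂h/∂y = (243.4 − 243.3) / (4178944 − 4179219) = -0.0003636
|∇h| = √(-0.002927² + -0.0003636²) = 0.002949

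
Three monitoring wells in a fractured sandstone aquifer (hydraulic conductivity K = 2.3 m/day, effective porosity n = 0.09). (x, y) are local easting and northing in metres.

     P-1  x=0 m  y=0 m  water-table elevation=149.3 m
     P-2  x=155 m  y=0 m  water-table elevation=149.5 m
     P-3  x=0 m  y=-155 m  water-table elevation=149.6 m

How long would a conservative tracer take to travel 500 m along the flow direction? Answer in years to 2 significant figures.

∂h/∂x = (149.5 − 149.3) / (155 − 0) = +0.001290
∂h/∂y = (149.6 − 149.3) / (-155 − 0) = -0.001935
|∇h| = √(0.001290² + -0.001935²) = 0.002326
Seepage velocity v = K·i/n = 2.3 × 0.002326 / 0.09 = 0.05944 m/day.
t = 500 / 0.05944 = 8412 days = 23 years.

23 years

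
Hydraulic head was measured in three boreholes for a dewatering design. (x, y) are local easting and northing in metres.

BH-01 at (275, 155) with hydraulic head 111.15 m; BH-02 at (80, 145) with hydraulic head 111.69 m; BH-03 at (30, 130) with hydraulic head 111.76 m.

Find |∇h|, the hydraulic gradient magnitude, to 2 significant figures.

0.0063

Taking BH-01 as reference: BH-02−BH-01 = (-195, -10, +0.54); BH-03−BH-01 = (-245, -25, +0.61).
Solve a·Δx + b·Δy = Δh: det = (-195)·(-25) − (-245)·(-10) = 2425.
∂h/∂x = [(+0.54)·(-25) − (+0.61)·(-10)] / 2425 = -0.003052
∂h/∂y = [(-195)·(+0.61) − (-245)·(+0.54)] / 2425 = +0.005505
|∇h| = √(-0.003052² + 0.005505²) = 0.006294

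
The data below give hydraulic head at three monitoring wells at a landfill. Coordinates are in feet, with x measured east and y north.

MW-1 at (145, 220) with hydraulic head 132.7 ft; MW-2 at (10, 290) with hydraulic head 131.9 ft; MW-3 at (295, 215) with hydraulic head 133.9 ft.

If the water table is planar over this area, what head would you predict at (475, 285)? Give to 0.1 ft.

135.7 ft

Differences from MW-1: to MW-2 (Δx, Δy, Δh) = (-135, 70, -0.8); to MW-3 = (150, -5, +1.2).
Solve a·Δx + b·Δy = Δh: det = (-135)·(-5) − 150·70 = -9825.
∂h/∂x = [(-0.8)·(-5) − (+1.2)·70] / -9825 = +0.008142
∂h/∂y = [(-135)·(+1.2) − 150·(-0.8)] / -9825 = +0.004275
h(475, 285) = 132.7 + (+0.008142)·(330) + (+0.004275)·(65) = 132.7 +2.687 +0.278 = 135.665 ft.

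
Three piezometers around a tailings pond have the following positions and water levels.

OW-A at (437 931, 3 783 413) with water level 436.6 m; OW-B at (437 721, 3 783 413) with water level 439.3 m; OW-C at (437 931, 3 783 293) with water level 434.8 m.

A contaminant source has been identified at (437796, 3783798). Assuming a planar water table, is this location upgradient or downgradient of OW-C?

∂h/∂x = (439.3 − 436.6) / (437721 − 437931) = -0.01286
∂h/∂y = (434.8 − 436.6) / (3783293 − 3783413) = +0.01500
Head at (437796, 3783798) = 436.6 + (-0.01286)·(-135) + (+0.01500)·(385) = 444.11 m.
That is higher than the 434.8 m at OW-C, so the point is upgradient.

upgradient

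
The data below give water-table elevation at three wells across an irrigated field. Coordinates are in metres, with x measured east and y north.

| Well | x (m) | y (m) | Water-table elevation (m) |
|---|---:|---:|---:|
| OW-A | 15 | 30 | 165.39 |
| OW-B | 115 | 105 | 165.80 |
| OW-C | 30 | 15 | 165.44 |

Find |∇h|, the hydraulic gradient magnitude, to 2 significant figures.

0.0038

Differences from OW-A: to OW-B (Δx, Δy, Δh) = (100, 75, +0.41); to OW-C = (15, -15, +0.05).
Solve a·Δx + b·Δy = Δh: det = 100·(-15) − 15·75 = -2625.
∂h/∂x = [(+0.41)·(-15) − (+0.05)·75] / -2625 = +0.003771
∂h/∂y = [100·(+0.05) − 15·(+0.41)] / -2625 = +0.0004381
|∇h| = √(0.003771² + 0.0004381²) = 0.003796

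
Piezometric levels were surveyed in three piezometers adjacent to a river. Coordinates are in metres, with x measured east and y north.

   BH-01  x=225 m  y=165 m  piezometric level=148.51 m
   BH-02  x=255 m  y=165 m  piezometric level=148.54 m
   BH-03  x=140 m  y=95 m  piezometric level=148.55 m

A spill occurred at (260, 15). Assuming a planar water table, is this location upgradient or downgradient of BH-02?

upgradient

Three-point gradient (reference BH-01): Δ to BH-02 = (30, 0, +0.03), Δ to BH-03 = (-85, -70, +0.04).
∂h/∂x = +0.001000, ∂h/∂y = -0.001786 (det = -2100).
Head at (260, 15) = 148.51 + (+0.001000)·(35) + (-0.001786)·(-150) = 148.81 m.
That is higher than the 148.54 m at BH-02, so the point is upgradient.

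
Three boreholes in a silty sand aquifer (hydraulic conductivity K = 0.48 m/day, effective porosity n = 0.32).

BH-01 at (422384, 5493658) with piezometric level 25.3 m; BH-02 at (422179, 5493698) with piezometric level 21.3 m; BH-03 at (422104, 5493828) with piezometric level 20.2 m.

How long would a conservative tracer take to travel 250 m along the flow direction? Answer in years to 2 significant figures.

22 years

With h = a·x + b·y + c and BH-01 as origin, the differences give:
  (-205)·a + 40·b = -4.0
  (-280)·a + 170·b = -5.1
Eliminate b (×170 and ×40, subtract): -23650·a = -476.00 → a = ∂h/∂x = +0.02013
Back-substitute: b = ∂h/∂y = +0.003150.
|∇h| = √(0.02013² + 0.003150²) = 0.02037
Seepage velocity v = K·i/n = 0.48 × 0.02037 / 0.32 = 0.03055 m/day.
t = 250 / 0.03055 = 8183 days = 22.4 years.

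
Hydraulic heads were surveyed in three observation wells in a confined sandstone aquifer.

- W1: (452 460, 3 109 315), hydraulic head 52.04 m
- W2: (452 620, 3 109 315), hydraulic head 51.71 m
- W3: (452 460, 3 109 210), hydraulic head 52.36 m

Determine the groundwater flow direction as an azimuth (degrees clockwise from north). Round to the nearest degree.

∂h/∂x = (51.71 − 52.04) / (452620 − 452460) = -0.002062
∂h/∂y = (52.36 − 52.04) / (3109210 − 3109315) = -0.003048
Flow direction (−∇h) has components (+0.002062 E, +0.003048 N).
Azimuth = atan2(E, N) = atan2(+0.002062, +0.003048) = 34.1° ≈ 034°.

034°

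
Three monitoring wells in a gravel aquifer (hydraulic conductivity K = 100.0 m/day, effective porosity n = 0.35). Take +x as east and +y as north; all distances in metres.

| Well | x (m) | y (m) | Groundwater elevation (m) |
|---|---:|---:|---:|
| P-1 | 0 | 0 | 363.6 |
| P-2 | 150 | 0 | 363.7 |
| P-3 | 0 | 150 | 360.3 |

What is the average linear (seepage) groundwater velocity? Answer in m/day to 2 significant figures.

∂h/∂x = (363.7 − 363.6) / (150 − 0) = +0.0006667
∂h/∂y = (360.3 − 363.6) / (150 − 0) = -0.02200
|∇h| = √(0.0006667² + -0.02200²) = 0.02201
Seepage velocity v = K·i/n = 100.0 × 0.02201 / 0.35 = 6.289 m/day.

6.3 m/day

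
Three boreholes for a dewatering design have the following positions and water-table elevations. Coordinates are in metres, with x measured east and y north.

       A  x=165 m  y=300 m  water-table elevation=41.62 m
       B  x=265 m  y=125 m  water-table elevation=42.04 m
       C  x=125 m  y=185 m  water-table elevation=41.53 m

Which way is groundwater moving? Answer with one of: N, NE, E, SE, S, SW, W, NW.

Differences from A: to B (Δx, Δy, Δh) = (100, -175, +0.42); to C = (-40, -115, -0.09).
Solve a·Δx + b·Δy = Δh: det = 100·(-115) − (-40)·(-175) = -18500.
∂h/∂x = [(+0.42)·(-115) − (-0.09)·(-175)] / -18500 = +0.003462
∂h/∂y = [100·(-0.09) − (-40)·(+0.42)] / -18500 = -0.0004216
Flow = −∇h = (-0.003462 east, +0.0004216 north), which points west.

W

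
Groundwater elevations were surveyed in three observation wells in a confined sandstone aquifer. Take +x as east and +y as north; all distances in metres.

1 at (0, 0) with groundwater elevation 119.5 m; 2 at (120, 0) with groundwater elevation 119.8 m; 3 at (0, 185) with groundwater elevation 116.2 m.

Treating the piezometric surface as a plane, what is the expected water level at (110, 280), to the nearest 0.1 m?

114.8 m

∂h/∂x = (119.8 − 119.5) / (120 − 0) = +0.002500
∂h/∂y = (116.2 − 119.5) / (185 − 0) = -0.01784
h(110, 280) = 119.5 + (+0.002500)·(110) + (-0.01784)·(280) = 119.5 +0.275 -4.995 = 114.780 m.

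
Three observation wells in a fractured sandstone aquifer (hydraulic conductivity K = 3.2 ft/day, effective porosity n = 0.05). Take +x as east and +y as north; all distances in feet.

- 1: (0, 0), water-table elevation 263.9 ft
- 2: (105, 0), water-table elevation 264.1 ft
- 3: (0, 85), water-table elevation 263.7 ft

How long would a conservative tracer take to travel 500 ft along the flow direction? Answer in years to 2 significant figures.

∂h/∂x = (264.1 − 263.9) / (105 − 0) = +0.001905
∂h/∂y = (263.7 − 263.9) / (85 − 0) = -0.002353
|∇h| = √(0.001905² + -0.002353²) = 0.003027
Seepage velocity v = K·i/n = 3.2 × 0.003027 / 0.05 = 0.1937 ft/day.
t = 500 / 0.1937 = 2581 days = 7.07 years.

7.1 years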